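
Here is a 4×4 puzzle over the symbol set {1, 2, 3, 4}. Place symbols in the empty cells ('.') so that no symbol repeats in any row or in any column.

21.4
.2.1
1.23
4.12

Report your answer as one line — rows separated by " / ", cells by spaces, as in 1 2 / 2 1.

At row 1, column 3: row 1 has {1,2,4}; column 3 has {1,2}; that leaves 3.
At row 2, column 1: row 2 has {1,2}; column 1 has {1,2,4}; that leaves 3.
At row 2, column 3: row 2 has {1,2,3}; column 3 has {1,2,3}; that leaves 4.
At row 3, column 2: row 3 has {1,2,3}; column 2 has {1,2}; that leaves 4.
At row 4, column 2: row 4 has {1,2,4}; column 2 has {1,2,4}; that leaves 3.

2 1 3 4 / 3 2 4 1 / 1 4 2 3 / 4 3 1 2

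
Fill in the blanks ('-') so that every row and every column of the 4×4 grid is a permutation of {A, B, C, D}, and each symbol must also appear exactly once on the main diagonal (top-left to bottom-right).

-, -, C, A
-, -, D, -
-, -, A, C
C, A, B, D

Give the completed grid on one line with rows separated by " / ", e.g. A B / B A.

B D C A / A C D B / D B A C / C A B D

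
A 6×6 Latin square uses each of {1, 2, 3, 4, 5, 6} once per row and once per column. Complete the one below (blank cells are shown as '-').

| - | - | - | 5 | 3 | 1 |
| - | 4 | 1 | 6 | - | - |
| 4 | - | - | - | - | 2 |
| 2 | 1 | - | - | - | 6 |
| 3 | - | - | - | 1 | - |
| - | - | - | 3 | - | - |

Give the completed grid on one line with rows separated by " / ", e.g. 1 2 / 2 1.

row 1 has {1,3,5}; column 1 has {2,3,4} — only 6 is left for (r1,c1).
row 1 has {1,3,5,6}; column 2 has {1,4} — only 2 is left for (r1,c2).
row 1 has {1,2,3,5,6}; column 3 has {1} — only 4 is left for (r1,c3).
row 2 has {1,4,6}; column 1 has {2,3,4,6} — only 5 is left for (r2,c1).
row 2 has {1,4,5,6}; column 5 has {1,3} — only 2 is left for (r2,c5).
row 2 has {1,2,4,5,6}; column 6 has {1,2,6} — only 3 is left for (r2,c6).
row 3 has {2,4}; column 4 has {3,5,6} — only 1 is left for (r3,c4).
row 4 has {1,2,6}; column 4 has {1,3,5,6} — only 4 is left for (r4,c4).
row 4 has {1,2,4,6}; column 5 has {1,2,3} — only 5 is left for (r4,c5).
row 5 has {1,3}; column 4 has {1,3,4,5,6} — only 2 is left for (r5,c4).
row 6 has {3}; column 1 has {2,3,4,5,6} — only 1 is left for (r6,c1).
row 3 has {1,2,4}; column 5 has {1,2,3,5} — only 6 is left for (r3,c5).
row 4 has {1,2,4,5,6}; column 3 has {1,4} — only 3 is left for (r4,c3).
row 6 has {1,3}; column 5 has {1,2,3,5,6} — only 4 is left for (r6,c5).
row 6 has {1,3,4}; column 6 has {1,2,3,6} — only 5 is left for (r6,c6).
row 3 has {1,2,4,6}; column 3 has {1,3,4} — only 5 is left for (r3,c3).
row 5 has {1,2,3}; column 3 has {1,3,4,5} — only 6 is left for (r5,c3).
row 5 has {1,2,3,6}; column 6 has {1,2,3,5,6} — only 4 is left for (r5,c6).
row 6 has {1,3,4,5}; column 2 has {1,2,4} — only 6 is left for (r6,c2).
row 6 has {1,3,4,5,6}; column 3 has {1,3,4,5,6} — only 2 is left for (r6,c3).
row 3 has {1,2,4,5,6}; column 2 has {1,2,4,6} — only 3 is left for (r3,c2).
row 5 has {1,2,3,4,6}; column 2 has {1,2,3,4,6} — only 5 is left for (r5,c2).

6 2 4 5 3 1 / 5 4 1 6 2 3 / 4 3 5 1 6 2 / 2 1 3 4 5 6 / 3 5 6 2 1 4 / 1 6 2 3 4 5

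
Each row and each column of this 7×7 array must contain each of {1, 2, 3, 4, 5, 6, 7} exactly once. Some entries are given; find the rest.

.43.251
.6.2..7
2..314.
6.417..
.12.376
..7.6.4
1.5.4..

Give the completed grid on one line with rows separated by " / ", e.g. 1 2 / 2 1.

(r1,c1): row 1 has {1,2,3,4,5}; column 1 has {1,2,6}, so it must be 7.
(r1,c4): row 1 has {1,2,3,4,5,7}; column 4 has {1,2,3}, so it must be 6.
(r2,c3): row 2 has {2,6,7}; column 3 has {2,3,4,5,7}, so it must be 1.
(r2,c5): row 2 has {1,2,6,7}; column 5 has {1,2,3,4,6,7}, so it must be 5.
(r2,c6): row 2 has {1,2,5,6,7}; column 6 has {4,5,7}, so it must be 3.
(r3,c3): row 3 has {1,2,3,4}; column 3 has {1,2,3,4,5,7}, so it must be 6.
(r3,c7): row 3 has {1,2,3,4,6}; column 7 has {1,4,6,7}, so it must be 5.
(r4,c6): row 4 has {1,4,6,7}; column 6 has {3,4,5,7}, so it must be 2.
(r4,c7): row 4 has {1,2,4,6,7}; column 7 has {1,4,5,6,7}, so it must be 3.
(r6,c4): row 6 has {4,6,7}; column 4 has {1,2,3,6}, so it must be 5.
(r6,c6): row 6 has {4,5,6,7}; column 6 has {2,3,4,5,7}, so it must be 1.
(r7,c4): row 7 has {1,4,5}; column 4 has {1,2,3,5,6}, so it must be 7.
(r7,c6): row 7 has {1,4,5,7}; column 6 has {1,2,3,4,5,7}, so it must be 6.
(r7,c7): row 7 has {1,4,5,6,7}; column 7 has {1,3,4,5,6,7}, so it must be 2.
(r2,c1): row 2 has {1,2,3,5,6,7}; column 1 has {1,2,6,7}, so it must be 4.
(r3,c2): row 3 has {1,2,3,4,5,6}; column 2 has {1,4,6}, so it must be 7.
(r4,c2): row 4 has {1,2,3,4,6,7}; column 2 has {1,4,6,7}, so it must be 5.
(r5,c1): row 5 has {1,2,3,6,7}; column 1 has {1,2,4,6,7}, so it must be 5.
(r5,c4): row 5 has {1,2,3,5,6,7}; column 4 has {1,2,3,5,6,7}, so it must be 4.
(r6,c1): row 6 has {1,4,5,6,7}; column 1 has {1,2,4,5,6,7}, so it must be 3.
(r6,c2): row 6 has {1,3,4,5,6,7}; column 2 has {1,4,5,6,7}, so it must be 2.
(r7,c2): row 7 has {1,2,4,5,6,7}; column 2 has {1,2,4,5,6,7}, so it must be 3.

7 4 3 6 2 5 1 / 4 6 1 2 5 3 7 / 2 7 6 3 1 4 5 / 6 5 4 1 7 2 3 / 5 1 2 4 3 7 6 / 3 2 7 5 6 1 4 / 1 3 5 7 4 6 2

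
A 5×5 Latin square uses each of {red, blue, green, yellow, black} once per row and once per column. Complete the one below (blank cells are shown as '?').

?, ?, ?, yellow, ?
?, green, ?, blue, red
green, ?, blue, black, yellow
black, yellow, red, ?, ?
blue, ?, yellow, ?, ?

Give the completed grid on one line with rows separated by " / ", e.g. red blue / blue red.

red blue green yellow black / yellow green black blue red / green red blue black yellow / black yellow red green blue / blue black yellow red green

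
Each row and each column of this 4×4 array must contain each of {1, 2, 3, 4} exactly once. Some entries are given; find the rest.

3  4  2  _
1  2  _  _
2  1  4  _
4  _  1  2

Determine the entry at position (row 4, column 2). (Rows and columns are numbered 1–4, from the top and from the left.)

3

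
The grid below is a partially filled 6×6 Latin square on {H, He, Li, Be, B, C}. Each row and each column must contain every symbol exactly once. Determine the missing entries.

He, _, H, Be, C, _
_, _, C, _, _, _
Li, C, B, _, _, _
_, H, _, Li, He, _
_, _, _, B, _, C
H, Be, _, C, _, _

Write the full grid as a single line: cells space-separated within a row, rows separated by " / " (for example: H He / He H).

He B H Be C Li / B He C H Li Be / Li C B He Be H / C H Be Li He B / Be Li He B H C / H Be Li C B He

(r4,c3) = Be
(r4,c6) = B
(r5,c1) = Be
(r1,c6) = Li
(r2,c1) = B
(r4,c1) = C
(r6,c6) = He
(r1,c2) = B
(r6,c3) = Li
(r6,c5) = B
(r5,c3) = He
(r5,c2) = Li
(r5,c5) = H
(r2,c2) = He
(r2,c4) = H
(r2,c6) = Be
(r3,c4) = He
(r3,c5) = Be
(r3,c6) = H
(r2,c5) = Li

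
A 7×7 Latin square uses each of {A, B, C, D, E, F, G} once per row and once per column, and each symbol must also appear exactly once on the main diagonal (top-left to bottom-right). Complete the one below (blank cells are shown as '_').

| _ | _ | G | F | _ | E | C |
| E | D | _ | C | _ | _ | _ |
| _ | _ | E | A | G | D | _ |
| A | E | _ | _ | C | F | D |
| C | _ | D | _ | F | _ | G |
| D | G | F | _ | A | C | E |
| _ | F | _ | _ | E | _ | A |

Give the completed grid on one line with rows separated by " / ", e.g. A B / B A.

B A G F D E C / E D A C B G F / F C E A G D B / A E B G C F D / C B D E F A G / D G F B A C E / G F C D E B A

(r1,c1) = B
(r1,c2) = A
(r1,c5) = D
(r2,c5) = B
(r2,c7) = F
(r3,c1) = F
(r3,c7) = B
(r4,c3) = B
(r4,c4) = G
(r5,c2) = B
(r5,c4) = E
(r5,c6) = A
(r6,c4) = B
(r7,c1) = G
(r7,c3) = C
(r7,c4) = D
(r7,c6) = B
(r2,c3) = A
(r2,c6) = G
(r3,c2) = C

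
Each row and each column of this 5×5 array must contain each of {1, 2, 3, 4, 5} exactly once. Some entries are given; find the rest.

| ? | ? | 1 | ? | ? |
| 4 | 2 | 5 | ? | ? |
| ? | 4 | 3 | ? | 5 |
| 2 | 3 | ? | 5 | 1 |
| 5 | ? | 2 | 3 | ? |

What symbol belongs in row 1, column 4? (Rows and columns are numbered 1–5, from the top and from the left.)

4

(r1,c1) = 3
(r1,c2) = 5
(r2,c4) = 1
(r2,c5) = 3
(r3,c1) = 1
(r3,c4) = 2
(r4,c3) = 4
(r5,c2) = 1
(r5,c5) = 4
(r1,c4) = 4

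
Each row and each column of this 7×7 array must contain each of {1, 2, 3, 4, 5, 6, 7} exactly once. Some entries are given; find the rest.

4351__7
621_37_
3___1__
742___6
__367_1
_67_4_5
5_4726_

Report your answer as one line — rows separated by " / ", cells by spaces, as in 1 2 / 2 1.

4 3 5 1 6 2 7 / 6 2 1 5 3 7 4 / 3 7 6 4 1 5 2 / 7 4 2 3 5 1 6 / 2 5 3 6 7 4 1 / 1 6 7 2 4 3 5 / 5 1 4 7 2 6 3

(r1,c5) = 6
(r1,c6) = 2
(r2,c7) = 4
(r3,c3) = 6
(r3,c7) = 2
(r4,c5) = 5
(r5,c1) = 2
(r5,c2) = 5
(r5,c6) = 4
(r6,c1) = 1
(r6,c6) = 3
(r7,c2) = 1
(r7,c7) = 3
(r2,c4) = 5
(r3,c2) = 7
(r3,c4) = 4
(r3,c6) = 5
(r4,c4) = 3
(r4,c6) = 1
(r6,c4) = 2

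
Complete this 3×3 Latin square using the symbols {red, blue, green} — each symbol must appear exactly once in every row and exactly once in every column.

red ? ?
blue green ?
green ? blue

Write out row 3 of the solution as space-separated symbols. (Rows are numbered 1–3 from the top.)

green red blue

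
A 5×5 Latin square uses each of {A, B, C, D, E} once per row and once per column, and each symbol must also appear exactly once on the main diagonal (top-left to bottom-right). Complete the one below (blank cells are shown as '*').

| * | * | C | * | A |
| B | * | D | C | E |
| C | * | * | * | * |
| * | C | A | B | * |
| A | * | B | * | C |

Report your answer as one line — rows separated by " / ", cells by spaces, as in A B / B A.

D B C E A / B A D C E / C D E A B / E C A B D / A E B D C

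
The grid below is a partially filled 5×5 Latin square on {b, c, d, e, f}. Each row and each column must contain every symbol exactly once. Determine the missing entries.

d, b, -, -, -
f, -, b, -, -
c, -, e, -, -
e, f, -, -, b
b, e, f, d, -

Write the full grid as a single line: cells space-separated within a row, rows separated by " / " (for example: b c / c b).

row 1 has {b,d}; column 3 has {b,e,f} — only c is left for (r1,c3).
row 3 has {c,e}; column 2 has {b,e,f} — only d is left for (r3,c2).
row 3 has {c,d,e}; column 5 has {b} — only f is left for (r3,c5).
row 4 has {b,e,f}; column 3 has {b,c,e,f} — only d is left for (r4,c3).
row 4 has {b,d,e,f}; column 4 has {d} — only c is left for (r4,c4).
row 5 has {b,d,e,f}; column 5 has {b,f} — only c is left for (r5,c5).
row 1 has {b,c,d}; column 5 has {b,c,f} — only e is left for (r1,c5).
row 2 has {b,f}; column 2 has {b,d,e,f} — only c is left for (r2,c2).
row 2 has {b,c,f}; column 4 has {c,d} — only e is left for (r2,c4).
row 2 has {b,c,e,f}; column 5 has {b,c,e,f} — only d is left for (r2,c5).
row 3 has {c,d,e,f}; column 4 has {c,d,e} — only b is left for (r3,c4).
row 1 has {b,c,d,e}; column 4 has {b,c,d,e} — only f is left for (r1,c4).

d b c f e / f c b e d / c d e b f / e f d c b / b e f d c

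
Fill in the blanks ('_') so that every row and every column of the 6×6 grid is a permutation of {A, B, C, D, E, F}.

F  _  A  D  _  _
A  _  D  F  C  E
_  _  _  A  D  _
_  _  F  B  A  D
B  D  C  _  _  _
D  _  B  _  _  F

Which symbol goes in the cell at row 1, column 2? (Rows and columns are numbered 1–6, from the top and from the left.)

E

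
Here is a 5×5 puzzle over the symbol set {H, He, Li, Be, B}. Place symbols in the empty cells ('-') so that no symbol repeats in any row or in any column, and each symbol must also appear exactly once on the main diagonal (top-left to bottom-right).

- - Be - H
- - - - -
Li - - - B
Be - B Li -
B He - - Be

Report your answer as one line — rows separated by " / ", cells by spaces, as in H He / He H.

(r1,c1) = He
(r1,c4) = B
(r2,c1) = H
(r2,c2) = B
(r3,c3) = H
(r4,c2) = H
(r4,c5) = He
(r5,c3) = Li
(r5,c4) = H
(r1,c2) = Li
(r2,c3) = He
(r2,c4) = Be
(r2,c5) = Li
(r3,c2) = Be
(r3,c4) = He

He Li Be B H / H B He Be Li / Li Be H He B / Be H B Li He / B He Li H Be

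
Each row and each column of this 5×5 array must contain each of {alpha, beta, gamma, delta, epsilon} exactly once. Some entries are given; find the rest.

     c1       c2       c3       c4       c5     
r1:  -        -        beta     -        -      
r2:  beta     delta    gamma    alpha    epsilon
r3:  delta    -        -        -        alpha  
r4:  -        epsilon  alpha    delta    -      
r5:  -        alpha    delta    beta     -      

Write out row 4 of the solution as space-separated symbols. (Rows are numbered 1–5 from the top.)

gamma epsilon alpha delta beta

Cell (r1,c2): row 1 has {beta}; column 2 has {alpha,delta,epsilon} → gamma.
Cell (r1,c4): row 1 has {beta,gamma}; column 4 has {alpha,beta,delta} → epsilon.
Cell (r1,c5): row 1 has {beta,gamma,epsilon}; column 5 has {alpha,epsilon} → delta.
Cell (r3,c2): row 3 has {alpha,delta}; column 2 has {alpha,gamma,delta,epsilon} → beta.
Cell (r3,c3): row 3 has {alpha,beta,delta}; column 3 has {alpha,beta,gamma,delta} → epsilon.
Cell (r3,c4): row 3 has {alpha,beta,delta,epsilon}; column 4 has {alpha,beta,delta,epsilon} → gamma.
Cell (r4,c1): row 4 has {alpha,delta,epsilon}; column 1 has {beta,delta} → gamma.
Cell (r4,c5): row 4 has {alpha,gamma,delta,epsilon}; column 5 has {alpha,delta,epsilon} → beta.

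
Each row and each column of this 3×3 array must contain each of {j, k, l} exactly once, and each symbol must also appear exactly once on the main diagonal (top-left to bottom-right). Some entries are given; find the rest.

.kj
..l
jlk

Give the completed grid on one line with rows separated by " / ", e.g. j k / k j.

(r1,c1) = l
(r2,c1) = k
(r2,c2) = j

l k j / k j l / j l k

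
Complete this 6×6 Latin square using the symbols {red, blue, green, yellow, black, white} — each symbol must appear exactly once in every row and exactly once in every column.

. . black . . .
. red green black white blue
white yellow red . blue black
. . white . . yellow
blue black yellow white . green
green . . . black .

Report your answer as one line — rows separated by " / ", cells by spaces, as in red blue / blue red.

(r2,c1) = yellow
(r3,c4) = green
(r5,c5) = red
(r6,c3) = blue
(r1,c1) = red
(r1,c6) = white
(r4,c1) = black
(r4,c5) = green
(r6,c2) = white
(r6,c6) = red
(r1,c5) = yellow
(r4,c2) = blue
(r4,c4) = red
(r6,c4) = yellow
(r1,c2) = green
(r1,c4) = blue

red green black blue yellow white / yellow red green black white blue / white yellow red green blue black / black blue white red green yellow / blue black yellow white red green / green white blue yellow black red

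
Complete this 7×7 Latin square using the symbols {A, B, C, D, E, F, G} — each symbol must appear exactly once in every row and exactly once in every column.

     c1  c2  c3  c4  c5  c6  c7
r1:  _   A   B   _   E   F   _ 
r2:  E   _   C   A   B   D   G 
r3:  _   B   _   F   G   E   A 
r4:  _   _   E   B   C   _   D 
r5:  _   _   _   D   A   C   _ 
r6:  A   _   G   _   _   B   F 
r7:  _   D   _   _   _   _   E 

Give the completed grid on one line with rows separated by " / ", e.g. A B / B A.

D A B G E F C / E F C A B D G / C B D F G E A / F G E B C A D / G E F D A C B / A C G E D B F / B D A C F G E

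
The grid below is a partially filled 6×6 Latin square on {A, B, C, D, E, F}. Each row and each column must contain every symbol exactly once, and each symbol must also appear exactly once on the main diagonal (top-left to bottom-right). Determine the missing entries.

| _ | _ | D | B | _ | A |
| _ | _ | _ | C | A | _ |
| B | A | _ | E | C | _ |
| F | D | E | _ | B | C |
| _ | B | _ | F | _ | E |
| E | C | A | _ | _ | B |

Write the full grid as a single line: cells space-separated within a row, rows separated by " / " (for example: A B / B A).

C F D B E A / D E B C A F / B A F E C D / F D E A B C / A B C F D E / E C A D F B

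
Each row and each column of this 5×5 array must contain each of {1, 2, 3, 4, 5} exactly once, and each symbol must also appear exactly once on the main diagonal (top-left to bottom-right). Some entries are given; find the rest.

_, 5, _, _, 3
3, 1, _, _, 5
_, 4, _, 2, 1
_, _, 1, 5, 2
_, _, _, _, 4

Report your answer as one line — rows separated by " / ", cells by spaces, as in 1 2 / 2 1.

Cell (r1,c1): row 1 has {3,5}; column 1 has {3}; the diagonal has {1,4,5} → 2.
Cell (r1,c3): row 1 has {2,3,5}; column 3 has {1} → 4.
Cell (r1,c4): row 1 has {2,3,4,5}; column 4 has {2,5} → 1.
Cell (r2,c3): row 2 has {1,3,5}; column 3 has {1,4} → 2.
Cell (r2,c4): row 2 has {1,2,3,5}; column 4 has {1,2,5} → 4.
Cell (r3,c1): row 3 has {1,2,4}; column 1 has {2,3} → 5.
Cell (r3,c3): row 3 has {1,2,4,5}; column 3 has {1,2,4}; the diagonal has {1,2,4,5} → 3.
Cell (r4,c1): row 4 has {1,2,5}; column 1 has {2,3,5} → 4.
Cell (r4,c2): row 4 has {1,2,4,5}; column 2 has {1,4,5} → 3.
Cell (r5,c1): row 5 has {4}; column 1 has {2,3,4,5} → 1.
Cell (r5,c2): row 5 has {1,4}; column 2 has {1,3,4,5} → 2.
Cell (r5,c3): row 5 has {1,2,4}; column 3 has {1,2,3,4} → 5.
Cell (r5,c4): row 5 has {1,2,4,5}; column 4 has {1,2,4,5} → 3.

2 5 4 1 3 / 3 1 2 4 5 / 5 4 3 2 1 / 4 3 1 5 2 / 1 2 5 3 4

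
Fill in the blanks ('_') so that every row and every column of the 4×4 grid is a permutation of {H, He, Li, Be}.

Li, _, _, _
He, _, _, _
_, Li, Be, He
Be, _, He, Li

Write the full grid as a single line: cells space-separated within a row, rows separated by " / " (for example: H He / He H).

(r1,c3) = H
(r1,c4) = Be
(r2,c3) = Li
(r2,c4) = H
(r3,c1) = H
(r4,c2) = H
(r1,c2) = He
(r2,c2) = Be

Li He H Be / He Be Li H / H Li Be He / Be H He Li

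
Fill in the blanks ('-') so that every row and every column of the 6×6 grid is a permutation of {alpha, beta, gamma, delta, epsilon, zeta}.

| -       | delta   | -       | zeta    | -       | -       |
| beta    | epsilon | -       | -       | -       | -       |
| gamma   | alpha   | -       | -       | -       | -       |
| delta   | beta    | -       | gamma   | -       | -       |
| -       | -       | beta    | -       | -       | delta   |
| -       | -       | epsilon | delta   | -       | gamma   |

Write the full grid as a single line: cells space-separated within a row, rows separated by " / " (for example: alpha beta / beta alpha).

epsilon delta alpha zeta gamma beta / beta epsilon gamma alpha delta zeta / gamma alpha delta beta zeta epsilon / delta beta zeta gamma epsilon alpha / zeta gamma beta epsilon alpha delta / alpha zeta epsilon delta beta gamma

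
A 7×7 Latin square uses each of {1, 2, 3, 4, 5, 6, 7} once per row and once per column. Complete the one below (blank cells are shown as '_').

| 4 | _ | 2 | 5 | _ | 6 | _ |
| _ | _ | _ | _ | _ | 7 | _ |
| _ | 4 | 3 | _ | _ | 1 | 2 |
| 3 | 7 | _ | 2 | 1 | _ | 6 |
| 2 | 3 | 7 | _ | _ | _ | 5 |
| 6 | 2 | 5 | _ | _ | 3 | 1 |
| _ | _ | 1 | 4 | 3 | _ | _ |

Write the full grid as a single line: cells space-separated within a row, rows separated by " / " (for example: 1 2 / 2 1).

4 1 2 5 7 6 3 / 1 5 6 3 2 7 4 / 7 4 3 6 5 1 2 / 3 7 4 2 1 5 6 / 2 3 7 1 6 4 5 / 6 2 5 7 4 3 1 / 5 6 1 4 3 2 7

(r1,c2): row 1 has {2,4,5,6}; column 2 has {2,3,4,7}, so it must be 1.
(r1,c5): row 1 has {1,2,4,5,6}; column 5 has {1,3}, so it must be 7.
(r1,c7): row 1 has {1,2,4,5,6,7}; column 7 has {1,2,5,6}, so it must be 3.
(r2,c7): row 2 has {7}; column 7 has {1,2,3,5,6}, so it must be 4.
(r4,c3): row 4 has {1,2,3,6,7}; column 3 has {1,2,3,5,7}, so it must be 4.
(r4,c6): row 4 has {1,2,3,4,6,7}; column 6 has {1,3,6,7}, so it must be 5.
(r5,c6): row 5 has {2,3,5,7}; column 6 has {1,3,5,6,7}, so it must be 4.
(r6,c4): row 6 has {1,2,3,5,6}; column 4 has {2,4,5}, so it must be 7.
(r6,c5): row 6 has {1,2,3,5,6,7}; column 5 has {1,3,7}, so it must be 4.
(r7,c6): row 7 has {1,3,4}; column 6 has {1,3,4,5,6,7}, so it must be 2.
(r7,c7): row 7 has {1,2,3,4}; column 7 has {1,2,3,4,5,6}, so it must be 7.
(r2,c3): row 2 has {4,7}; column 3 has {1,2,3,4,5,7}, so it must be 6.
(r3,c4): row 3 has {1,2,3,4}; column 4 has {2,4,5,7}, so it must be 6.
(r3,c5): row 3 has {1,2,3,4,6}; column 5 has {1,3,4,7}, so it must be 5.
(r5,c4): row 5 has {2,3,4,5,7}; column 4 has {2,4,5,6,7}, so it must be 1.
(r5,c5): row 5 has {1,2,3,4,5,7}; column 5 has {1,3,4,5,7}, so it must be 6.
(r7,c1): row 7 has {1,2,3,4,7}; column 1 has {2,3,4,6}, so it must be 5.
(r7,c2): row 7 has {1,2,3,4,5,7}; column 2 has {1,2,3,4,7}, so it must be 6.
(r2,c1): row 2 has {4,6,7}; column 1 has {2,3,4,5,6}, so it must be 1.
(r2,c2): row 2 has {1,4,6,7}; column 2 has {1,2,3,4,6,7}, so it must be 5.
(r2,c4): row 2 has {1,4,5,6,7}; column 4 has {1,2,4,5,6,7}, so it must be 3.
(r2,c5): row 2 has {1,3,4,5,6,7}; column 5 has {1,3,4,5,6,7}, so it must be 2.
(r3,c1): row 3 has {1,2,3,4,5,6}; column 1 has {1,2,3,4,5,6}, so it must be 7.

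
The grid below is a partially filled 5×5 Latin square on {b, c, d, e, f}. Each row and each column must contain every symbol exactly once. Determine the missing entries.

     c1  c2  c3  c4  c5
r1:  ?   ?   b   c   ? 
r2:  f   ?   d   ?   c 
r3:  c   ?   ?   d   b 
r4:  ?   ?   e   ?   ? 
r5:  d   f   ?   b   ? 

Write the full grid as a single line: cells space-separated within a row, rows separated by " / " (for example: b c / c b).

(r1,c1): row 1 has {b,c}; column 1 has {c,d,f}, so it must be e.
(r1,c2): row 1 has {b,c,e}; column 2 has {f}, so it must be d.
(r1,c5): row 1 has {b,c,d,e}; column 5 has {b,c}, so it must be f.
(r2,c4): row 2 has {c,d,f}; column 4 has {b,c,d}, so it must be e.
(r3,c2): row 3 has {b,c,d}; column 2 has {d,f}, so it must be e.
(r3,c3): row 3 has {b,c,d,e}; column 3 has {b,d,e}, so it must be f.
(r4,c1): row 4 has {e}; column 1 has {c,d,e,f}, so it must be b.
(r4,c2): row 4 has {b,e}; column 2 has {d,e,f}, so it must be c.
(r4,c4): row 4 has {b,c,e}; column 4 has {b,c,d,e}, so it must be f.
(r4,c5): row 4 has {b,c,e,f}; column 5 has {b,c,f}, so it must be d.
(r5,c3): row 5 has {b,d,f}; column 3 has {b,d,e,f}, so it must be c.
(r5,c5): row 5 has {b,c,d,f}; column 5 has {b,c,d,f}, so it must be e.
(r2,c2): row 2 has {c,d,e,f}; column 2 has {c,d,e,f}, so it must be b.

e d b c f / f b d e c / c e f d b / b c e f d / d f c b e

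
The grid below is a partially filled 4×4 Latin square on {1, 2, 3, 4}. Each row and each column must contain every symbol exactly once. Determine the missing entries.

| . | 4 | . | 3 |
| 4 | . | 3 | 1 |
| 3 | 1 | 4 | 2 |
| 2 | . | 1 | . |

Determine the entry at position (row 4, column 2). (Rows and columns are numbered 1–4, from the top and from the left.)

3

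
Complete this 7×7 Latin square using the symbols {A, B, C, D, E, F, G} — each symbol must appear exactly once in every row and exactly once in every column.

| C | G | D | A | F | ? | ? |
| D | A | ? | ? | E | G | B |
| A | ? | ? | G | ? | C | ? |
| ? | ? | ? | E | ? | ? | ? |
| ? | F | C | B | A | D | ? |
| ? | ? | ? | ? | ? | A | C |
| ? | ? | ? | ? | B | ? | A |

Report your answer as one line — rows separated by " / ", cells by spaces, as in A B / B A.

(r1,c7) = E
(r2,c3) = F
(r2,c4) = C
(r3,c5) = D
(r3,c7) = F
(r5,c7) = G
(r6,c5) = G
(r1,c6) = B
(r4,c5) = C
(r4,c6) = F
(r4,c7) = D
(r5,c1) = E
(r7,c6) = E
(r4,c2) = B
(r7,c3) = G
(r3,c2) = E
(r3,c3) = B
(r4,c1) = G
(r4,c3) = A
(r6,c2) = D
(r6,c3) = E
(r6,c4) = F
(r7,c1) = F
(r7,c2) = C
(r7,c4) = D
(r6,c1) = B

C G D A F B E / D A F C E G B / A E B G D C F / G B A E C F D / E F C B A D G / B D E F G A C / F C G D B E A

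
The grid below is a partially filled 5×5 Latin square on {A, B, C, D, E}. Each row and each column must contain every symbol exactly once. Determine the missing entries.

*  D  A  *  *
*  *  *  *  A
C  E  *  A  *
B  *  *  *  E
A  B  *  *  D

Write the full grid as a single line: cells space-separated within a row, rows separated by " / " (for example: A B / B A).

E D A B C / D C B E A / C E D A B / B A C D E / A B E C D

(r1,c1) = E
(r2,c1) = D
(r2,c2) = C
(r3,c5) = B
(r4,c2) = A
(r1,c5) = C
(r3,c3) = D
(r4,c3) = C
(r4,c4) = D
(r5,c3) = E
(r5,c4) = C
(r1,c4) = B
(r2,c3) = B
(r2,c4) = E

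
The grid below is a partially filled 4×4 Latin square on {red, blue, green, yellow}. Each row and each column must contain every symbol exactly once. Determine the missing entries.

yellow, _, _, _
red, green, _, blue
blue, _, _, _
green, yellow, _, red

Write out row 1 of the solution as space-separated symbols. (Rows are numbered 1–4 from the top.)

(r1,c4) = green
(r2,c3) = yellow
(r3,c2) = red
(r3,c3) = green
(r3,c4) = yellow
(r4,c3) = blue
(r1,c2) = blue
(r1,c3) = red

yellow blue red green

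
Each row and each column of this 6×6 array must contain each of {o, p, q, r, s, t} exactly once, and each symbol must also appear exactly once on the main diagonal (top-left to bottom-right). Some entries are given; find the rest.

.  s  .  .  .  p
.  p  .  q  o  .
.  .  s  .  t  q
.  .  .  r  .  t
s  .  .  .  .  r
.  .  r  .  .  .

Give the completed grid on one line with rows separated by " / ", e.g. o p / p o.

t s q o r p / r p t q o s / o r s p t q / p q o r s t / s o p t q r / q t r s p o

row 2 has {o,p,q}; column 3 has {r,s} — only t is left for (r2,c3).
row 2 has {o,p,q,t}; column 6 has {p,q,r,t} — only s is left for (r2,c6).
row 5 has {r,s}; column 5 has {o,t}; the diagonal has {p,r,s} — only q is left for (r5,c5).
row 6 has {r}; column 6 has {p,q,r,s,t}; the diagonal has {p,q,r,s} — only o is left for (r6,c6).
row 1 has {p,s}; column 1 has {s}; the diagonal has {o,p,q,r,s} — only t is left for (r1,c1).
row 1 has {p,s,t}; column 4 has {q,r} — only o is left for (r1,c4).
row 1 has {o,p,s,t}; column 5 has {o,q,t} — only r is left for (r1,c5).
row 2 has {o,p,q,s,t}; column 1 has {s,t} — only r is left for (r2,c1).
row 3 has {q,s,t}; column 4 has {o,q,r} — only p is left for (r3,c4).
row 5 has {q,r,s}; column 4 has {o,p,q,r} — only t is left for (r5,c4).
row 6 has {o,r}; column 4 has {o,p,q,r,t} — only s is left for (r6,c4).
row 6 has {o,r,s}; column 5 has {o,q,r,t} — only p is left for (r6,c5).
row 1 has {o,p,r,s,t}; column 3 has {r,s,t} — only q is left for (r1,c3).
row 3 has {p,q,s,t}; column 1 has {r,s,t} — only o is left for (r3,c1).
row 3 has {o,p,q,s,t}; column 2 has {p,s} — only r is left for (r3,c2).
row 4 has {r,t}; column 5 has {o,p,q,r,t} — only s is left for (r4,c5).
row 5 has {q,r,s,t}; column 2 has {p,r,s} — only o is left for (r5,c2).
row 5 has {o,q,r,s,t}; column 3 has {q,r,s,t} — only p is left for (r5,c3).
row 6 has {o,p,r,s}; column 1 has {o,r,s,t} — only q is left for (r6,c1).
row 6 has {o,p,q,r,s}; column 2 has {o,p,r,s} — only t is left for (r6,c2).
row 4 has {r,s,t}; column 1 has {o,q,r,s,t} — only p is left for (r4,c1).
row 4 has {p,r,s,t}; column 2 has {o,p,r,s,t} — only q is left for (r4,c2).
row 4 has {p,q,r,s,t}; column 3 has {p,q,r,s,t} — only o is left for (r4,c3).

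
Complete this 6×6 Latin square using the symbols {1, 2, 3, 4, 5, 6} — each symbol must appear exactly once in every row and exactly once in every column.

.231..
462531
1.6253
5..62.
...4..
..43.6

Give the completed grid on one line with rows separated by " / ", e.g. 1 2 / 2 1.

(r1,c1): row 1 has {1,2,3}; column 1 has {1,4,5}, so it must be 6.
(r1,c5): row 1 has {1,2,3,6}; column 5 has {2,3,5}, so it must be 4.
(r1,c6): row 1 has {1,2,3,4,6}; column 6 has {1,3,6}, so it must be 5.
(r3,c2): row 3 has {1,2,3,5,6}; column 2 has {2,6}, so it must be 4.
(r4,c3): row 4 has {2,5,6}; column 3 has {2,3,4,6}, so it must be 1.
(r4,c6): row 4 has {1,2,5,6}; column 6 has {1,3,5,6}, so it must be 4.
(r5,c3): row 5 has {4}; column 3 has {1,2,3,4,6}, so it must be 5.
(r5,c6): row 5 has {4,5}; column 6 has {1,3,4,5,6}, so it must be 2.
(r6,c1): row 6 has {3,4,6}; column 1 has {1,4,5,6}, so it must be 2.
(r6,c5): row 6 has {2,3,4,6}; column 5 has {2,3,4,5}, so it must be 1.
(r4,c2): row 4 has {1,2,4,5,6}; column 2 has {2,4,6}, so it must be 3.
(r5,c1): row 5 has {2,4,5}; column 1 has {1,2,4,5,6}, so it must be 3.
(r5,c2): row 5 has {2,3,4,5}; column 2 has {2,3,4,6}, so it must be 1.
(r5,c5): row 5 has {1,2,3,4,5}; column 5 has {1,2,3,4,5}, so it must be 6.
(r6,c2): row 6 has {1,2,3,4,6}; column 2 has {1,2,3,4,6}, so it must be 5.

6 2 3 1 4 5 / 4 6 2 5 3 1 / 1 4 6 2 5 3 / 5 3 1 6 2 4 / 3 1 5 4 6 2 / 2 5 4 3 1 6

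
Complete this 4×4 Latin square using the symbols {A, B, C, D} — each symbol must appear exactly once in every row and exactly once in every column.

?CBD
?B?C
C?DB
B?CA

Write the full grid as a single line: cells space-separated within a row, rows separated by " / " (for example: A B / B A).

A C B D / D B A C / C A D B / B D C A

Cell (r1,c1): row 1 has {B,C,D}; column 1 has {B,C} → A.
Cell (r2,c1): row 2 has {B,C}; column 1 has {A,B,C} → D.
Cell (r2,c3): row 2 has {B,C,D}; column 3 has {B,C,D} → A.
Cell (r3,c2): row 3 has {B,C,D}; column 2 has {B,C} → A.
Cell (r4,c2): row 4 has {A,B,C}; column 2 has {A,B,C} → D.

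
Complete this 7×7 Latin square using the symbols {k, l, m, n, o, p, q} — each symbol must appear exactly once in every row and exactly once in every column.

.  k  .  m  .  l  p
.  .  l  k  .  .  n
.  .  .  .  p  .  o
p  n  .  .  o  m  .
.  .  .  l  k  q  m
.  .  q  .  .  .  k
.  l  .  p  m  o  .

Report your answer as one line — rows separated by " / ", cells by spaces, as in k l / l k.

q k o m n l p / o m l k q p n / l q m n p k o / p n k q o m l / n o p l k q m / m p q o l n k / k l n p m o q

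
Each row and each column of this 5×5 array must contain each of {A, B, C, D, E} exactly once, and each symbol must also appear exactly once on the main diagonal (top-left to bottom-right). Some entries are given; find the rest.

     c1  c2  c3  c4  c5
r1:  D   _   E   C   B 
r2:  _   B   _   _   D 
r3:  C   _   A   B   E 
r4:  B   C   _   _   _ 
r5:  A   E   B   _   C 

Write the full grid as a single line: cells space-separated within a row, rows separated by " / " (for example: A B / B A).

row 1 has {B,C,D,E}; column 2 has {B,C,E} — only A is left for (r1,c2).
row 2 has {B,D}; column 1 has {A,B,C,D} — only E is left for (r2,c1).
row 2 has {B,D,E}; column 3 has {A,B,E} — only C is left for (r2,c3).
row 2 has {B,C,D,E}; column 4 has {B,C} — only A is left for (r2,c4).
row 3 has {A,B,C,E}; column 2 has {A,B,C,E} — only D is left for (r3,c2).
row 4 has {B,C}; column 3 has {A,B,C,E} — only D is left for (r4,c3).
row 4 has {B,C,D}; column 4 has {A,B,C}; the diagonal has {A,B,C,D} — only E is left for (r4,c4).
row 4 has {B,C,D,E}; column 5 has {B,C,D,E} — only A is left for (r4,c5).
row 5 has {A,B,C,E}; column 4 has {A,B,C,E} — only D is left for (r5,c4).

D A E C B / E B C A D / C D A B E / B C D E A / A E B D C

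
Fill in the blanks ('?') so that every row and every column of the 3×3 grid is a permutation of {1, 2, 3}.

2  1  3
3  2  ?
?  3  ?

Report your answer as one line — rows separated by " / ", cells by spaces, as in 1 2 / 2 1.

(r2,c3): row 2 has {2,3}; column 3 has {3}, so it must be 1.
(r3,c1): row 3 has {3}; column 1 has {2,3}, so it must be 1.
(r3,c3): row 3 has {1,3}; column 3 has {1,3}, so it must be 2.

2 1 3 / 3 2 1 / 1 3 2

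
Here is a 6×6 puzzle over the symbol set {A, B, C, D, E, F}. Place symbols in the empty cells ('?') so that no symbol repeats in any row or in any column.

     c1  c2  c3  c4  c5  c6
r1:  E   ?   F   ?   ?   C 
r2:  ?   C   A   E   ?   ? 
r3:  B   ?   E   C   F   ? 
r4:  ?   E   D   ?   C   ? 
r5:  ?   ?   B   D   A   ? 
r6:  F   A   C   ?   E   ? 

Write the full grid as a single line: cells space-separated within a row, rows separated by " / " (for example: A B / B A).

Cell (r2,c1): row 2 has {A,C,E}; column 1 has {B,E,F} → D.
Cell (r2,c5): row 2 has {A,C,D,E}; column 5 has {A,C,E,F} → B.
Cell (r2,c6): row 2 has {A,B,C,D,E}; column 6 has {C} → F.
Cell (r3,c2): row 3 has {B,C,E,F}; column 2 has {A,C,E} → D.
Cell (r3,c6): row 3 has {B,C,D,E,F}; column 6 has {C,F} → A.
Cell (r4,c1): row 4 has {C,D,E}; column 1 has {B,D,E,F} → A.
Cell (r4,c6): row 4 has {A,C,D,E}; column 6 has {A,C,F} → B.
Cell (r5,c1): row 5 has {A,B,D}; column 1 has {A,B,D,E,F} → C.
Cell (r5,c2): row 5 has {A,B,C,D}; column 2 has {A,C,D,E} → F.
Cell (r5,c6): row 5 has {A,B,C,D,F}; column 6 has {A,B,C,F} → E.
Cell (r6,c4): row 6 has {A,C,E,F}; column 4 has {C,D,E} → B.
Cell (r6,c6): row 6 has {A,B,C,E,F}; column 6 has {A,B,C,E,F} → D.
Cell (r1,c2): row 1 has {C,E,F}; column 2 has {A,C,D,E,F} → B.
Cell (r1,c4): row 1 has {B,C,E,F}; column 4 has {B,C,D,E} → A.
Cell (r1,c5): row 1 has {A,B,C,E,F}; column 5 has {A,B,C,E,F} → D.
Cell (r4,c4): row 4 has {A,B,C,D,E}; column 4 has {A,B,C,D,E} → F.

E B F A D C / D C A E B F / B D E C F A / A E D F C B / C F B D A E / F A C B E D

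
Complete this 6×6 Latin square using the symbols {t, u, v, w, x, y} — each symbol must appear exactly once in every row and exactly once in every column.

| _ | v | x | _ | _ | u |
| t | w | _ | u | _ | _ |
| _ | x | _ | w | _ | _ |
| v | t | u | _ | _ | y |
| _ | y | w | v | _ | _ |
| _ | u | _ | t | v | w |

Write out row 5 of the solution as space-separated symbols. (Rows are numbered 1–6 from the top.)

u y w v x t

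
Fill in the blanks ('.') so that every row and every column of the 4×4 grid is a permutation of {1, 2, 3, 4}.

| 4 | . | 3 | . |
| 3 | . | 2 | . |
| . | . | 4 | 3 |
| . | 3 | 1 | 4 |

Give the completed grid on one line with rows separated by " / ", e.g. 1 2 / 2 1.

4 1 3 2 / 3 4 2 1 / 1 2 4 3 / 2 3 1 4

(r2,c4) = 1
(r4,c1) = 2
(r1,c4) = 2
(r2,c2) = 4
(r3,c1) = 1
(r3,c2) = 2
(r1,c2) = 1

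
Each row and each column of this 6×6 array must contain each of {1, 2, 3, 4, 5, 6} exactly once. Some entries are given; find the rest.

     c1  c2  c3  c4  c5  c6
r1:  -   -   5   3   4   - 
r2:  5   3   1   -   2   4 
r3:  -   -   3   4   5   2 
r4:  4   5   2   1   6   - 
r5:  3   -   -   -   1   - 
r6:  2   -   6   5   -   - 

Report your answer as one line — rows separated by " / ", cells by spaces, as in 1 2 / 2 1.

1 2 5 3 4 6 / 5 3 1 6 2 4 / 6 1 3 4 5 2 / 4 5 2 1 6 3 / 3 6 4 2 1 5 / 2 4 6 5 3 1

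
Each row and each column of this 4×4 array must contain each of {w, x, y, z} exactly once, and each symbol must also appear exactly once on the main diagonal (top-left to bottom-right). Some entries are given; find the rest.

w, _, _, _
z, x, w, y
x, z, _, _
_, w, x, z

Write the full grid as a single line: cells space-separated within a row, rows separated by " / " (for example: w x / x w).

w y z x / z x w y / x z y w / y w x z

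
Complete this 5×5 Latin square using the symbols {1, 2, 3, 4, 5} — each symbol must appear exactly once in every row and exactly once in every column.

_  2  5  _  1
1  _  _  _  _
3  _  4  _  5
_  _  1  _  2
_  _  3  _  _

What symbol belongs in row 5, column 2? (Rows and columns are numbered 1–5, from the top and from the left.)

(r1,c1) = 4
(r1,c4) = 3
(r2,c3) = 2
(r3,c2) = 1
(r3,c4) = 2
(r4,c1) = 5
(r4,c4) = 4
(r5,c1) = 2
(r5,c5) = 4
(r2,c4) = 5
(r2,c5) = 3
(r4,c2) = 3
(r5,c2) = 5

5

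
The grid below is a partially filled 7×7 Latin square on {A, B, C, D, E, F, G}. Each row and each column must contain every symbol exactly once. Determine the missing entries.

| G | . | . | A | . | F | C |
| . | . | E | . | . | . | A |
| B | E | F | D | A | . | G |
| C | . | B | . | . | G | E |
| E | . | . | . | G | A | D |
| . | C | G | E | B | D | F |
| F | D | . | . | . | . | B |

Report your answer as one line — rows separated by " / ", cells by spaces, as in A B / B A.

(r1,c2) = B
(r1,c3) = D
(r1,c5) = E
(r2,c1) = D
(r3,c6) = C
(r4,c4) = F
(r4,c5) = D
(r5,c2) = F
(r5,c3) = C
(r5,c4) = B
(r6,c1) = A
(r7,c3) = A
(r7,c5) = C
(r7,c6) = E
(r2,c2) = G
(r2,c4) = C
(r2,c5) = F
(r2,c6) = B
(r4,c2) = A
(r7,c4) = G

G B D A E F C / D G E C F B A / B E F D A C G / C A B F D G E / E F C B G A D / A C G E B D F / F D A G C E B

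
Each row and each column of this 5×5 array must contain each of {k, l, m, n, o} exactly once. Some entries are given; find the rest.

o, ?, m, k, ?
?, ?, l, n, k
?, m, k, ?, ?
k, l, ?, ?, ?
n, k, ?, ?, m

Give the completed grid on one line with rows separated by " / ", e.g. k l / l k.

o n m k l / m o l n k / l m k o n / k l n m o / n k o l m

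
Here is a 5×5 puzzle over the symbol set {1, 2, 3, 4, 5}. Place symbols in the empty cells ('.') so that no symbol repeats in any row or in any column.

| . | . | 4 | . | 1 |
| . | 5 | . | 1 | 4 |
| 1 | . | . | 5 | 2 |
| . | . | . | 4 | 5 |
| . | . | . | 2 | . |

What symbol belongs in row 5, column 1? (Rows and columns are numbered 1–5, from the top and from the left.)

4

(r1,c4): row 1 has {1,4}; column 4 has {1,2,4,5}, so it must be 3.
(r3,c3): row 3 has {1,2,5}; column 3 has {4}, so it must be 3.
(r5,c5): row 5 has {2}; column 5 has {1,2,4,5}, so it must be 3.
(r1,c2): row 1 has {1,3,4}; column 2 has {5}, so it must be 2.
(r2,c3): row 2 has {1,4,5}; column 3 has {3,4}, so it must be 2.
(r3,c2): row 3 has {1,2,3,5}; column 2 has {2,5}, so it must be 4.
(r4,c3): row 4 has {4,5}; column 3 has {2,3,4}, so it must be 1.
(r5,c2): row 5 has {2,3}; column 2 has {2,4,5}, so it must be 1.
(r5,c3): row 5 has {1,2,3}; column 3 has {1,2,3,4}, so it must be 5.
(r1,c1): row 1 has {1,2,3,4}; column 1 has {1}, so it must be 5.
(r2,c1): row 2 has {1,2,4,5}; column 1 has {1,5}, so it must be 3.
(r4,c1): row 4 has {1,4,5}; column 1 has {1,3,5}, so it must be 2.
(r4,c2): row 4 has {1,2,4,5}; column 2 has {1,2,4,5}, so it must be 3.
(r5,c1): row 5 has {1,2,3,5}; column 1 has {1,2,3,5}, so it must be 4.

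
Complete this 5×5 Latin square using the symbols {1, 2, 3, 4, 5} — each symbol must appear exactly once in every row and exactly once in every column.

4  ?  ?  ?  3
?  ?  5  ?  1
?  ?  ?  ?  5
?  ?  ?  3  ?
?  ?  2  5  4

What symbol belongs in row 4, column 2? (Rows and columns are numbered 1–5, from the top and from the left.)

1

row 1 has {3,4}; column 3 has {2,5} — only 1 is left for (r1,c3).
row 1 has {1,3,4}; column 4 has {3,5} — only 2 is left for (r1,c4).
row 2 has {1,5}; column 4 has {2,3,5} — only 4 is left for (r2,c4).
row 3 has {5}; column 4 has {2,3,4,5} — only 1 is left for (r3,c4).
row 4 has {3}; column 3 has {1,2,5} — only 4 is left for (r4,c3).
row 4 has {3,4}; column 5 has {1,3,4,5} — only 2 is left for (r4,c5).
row 1 has {1,2,3,4}; column 2 is empty so far — only 5 is left for (r1,c2).
row 3 has {1,5}; column 3 has {1,2,4,5} — only 3 is left for (r3,c3).
row 4 has {2,3,4}; column 2 has {5} — only 1 is left for (r4,c2).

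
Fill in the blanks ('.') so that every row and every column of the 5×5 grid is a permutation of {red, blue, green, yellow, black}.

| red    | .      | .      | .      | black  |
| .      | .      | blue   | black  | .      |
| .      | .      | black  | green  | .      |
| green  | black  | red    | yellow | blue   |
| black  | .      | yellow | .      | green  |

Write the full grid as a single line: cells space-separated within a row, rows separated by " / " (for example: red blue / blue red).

(r1,c3): row 1 has {red,black}; column 3 has {red,blue,yellow,black}, so it must be green.
(r1,c4): row 1 has {red,green,black}; column 4 has {green,yellow,black}, so it must be blue.
(r2,c1): row 2 has {blue,black}; column 1 has {red,green,black}, so it must be yellow.
(r2,c5): row 2 has {blue,yellow,black}; column 5 has {blue,green,black}, so it must be red.
(r3,c1): row 3 has {green,black}; column 1 has {red,green,yellow,black}, so it must be blue.
(r3,c5): row 3 has {blue,green,black}; column 5 has {red,blue,green,black}, so it must be yellow.
(r5,c4): row 5 has {green,yellow,black}; column 4 has {blue,green,yellow,black}, so it must be red.
(r1,c2): row 1 has {red,blue,green,black}; column 2 has {black}, so it must be yellow.
(r2,c2): row 2 has {red,blue,yellow,black}; column 2 has {yellow,black}, so it must be green.
(r3,c2): row 3 has {blue,green,yellow,black}; column 2 has {green,yellow,black}, so it must be red.
(r5,c2): row 5 has {red,green,yellow,black}; column 2 has {red,green,yellow,black}, so it must be blue.

red yellow green blue black / yellow green blue black red / blue red black green yellow / green black red yellow blue / black blue yellow red green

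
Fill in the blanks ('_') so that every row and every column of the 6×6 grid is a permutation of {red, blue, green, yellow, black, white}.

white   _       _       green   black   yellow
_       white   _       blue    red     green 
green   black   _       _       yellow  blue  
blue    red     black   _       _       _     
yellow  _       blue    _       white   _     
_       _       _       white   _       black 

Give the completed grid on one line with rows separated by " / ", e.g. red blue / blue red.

(r1,c2) = blue
(r1,c3) = red
(r2,c1) = black
(r2,c3) = yellow
(r3,c3) = white
(r3,c4) = red
(r4,c4) = yellow
(r4,c5) = green
(r4,c6) = white
(r5,c2) = green
(r5,c4) = black
(r5,c6) = red
(r6,c1) = red
(r6,c2) = yellow
(r6,c3) = green
(r6,c5) = blue

white blue red green black yellow / black white yellow blue red green / green black white red yellow blue / blue red black yellow green white / yellow green blue black white red / red yellow green white blue black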